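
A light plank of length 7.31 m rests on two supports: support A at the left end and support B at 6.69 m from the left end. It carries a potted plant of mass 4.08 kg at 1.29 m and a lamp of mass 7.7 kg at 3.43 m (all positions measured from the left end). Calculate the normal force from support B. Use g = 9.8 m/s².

Take moments about support A.
Potted plant: 4.08 × 9.8 = 39.98 N down at 1.29 m → arm 1.29 m, τ = 39.98 × 1.29 = 51.57 N·m clockwise.
Lamp: 7.7 × 9.8 = 75.46 N down at 3.43 m → arm 3.43 m, τ = 75.46 × 3.43 = 258.8 N·m clockwise.
Net load moment about support A = 310.4 N·m clockwise.
Reaction R at support B is upward at 6.69 m, arm 6.69 m → moment R × 6.69 counterclockwise.
Στ = 0 ⇒ R × 6.69 = 310.4 ⇒ R = 46.4 N.

R_B ≈ 46.4 N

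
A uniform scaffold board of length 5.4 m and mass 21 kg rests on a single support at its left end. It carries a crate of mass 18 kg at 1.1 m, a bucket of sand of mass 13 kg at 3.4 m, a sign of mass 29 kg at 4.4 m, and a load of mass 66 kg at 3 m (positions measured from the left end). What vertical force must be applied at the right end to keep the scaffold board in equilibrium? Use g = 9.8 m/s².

About the left end:
Beam weight: 21 × 9.8 = 205.8 N down at 2.7 m → arm 2.7 m, τ = 205.8 × 2.7 = 555.7 N·m clockwise.
Crate: 18 × 9.8 = 176.4 N down at 1.1 m → arm 1.1 m, τ = 176.4 × 1.1 = 194 N·m clockwise.
Bucket of sand: 13 × 9.8 = 127.4 N down at 3.4 m → arm 3.4 m, τ = 127.4 × 3.4 = 433.2 N·m clockwise.
Sign: 29 × 9.8 = 284.2 N down at 4.4 m → arm 4.4 m, τ = 284.2 × 4.4 = 1250 N·m clockwise.
Load: 66 × 9.8 = 646.8 N down at 3 m → arm 3 m, τ = 646.8 × 3 = 1940 N·m clockwise.
Net moment of the loads = 4373 N·m clockwise.
The upward force F acts at the right end, arm 5.4 m, giving F × 5.4 counterclockwise.
For rotational equilibrium, F × 5.4 = 4373, so F = 4373 / 5.4 = 810 N.

F ≈ 810 N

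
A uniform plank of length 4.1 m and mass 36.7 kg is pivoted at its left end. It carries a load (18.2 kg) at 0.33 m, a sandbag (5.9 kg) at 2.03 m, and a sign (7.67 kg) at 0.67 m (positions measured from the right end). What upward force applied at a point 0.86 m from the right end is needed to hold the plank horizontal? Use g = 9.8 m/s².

Choose the left end as the axis so the unknown pivot reaction has zero arm there.
Beam weight: 36.7 × 9.8 = 359.7 N down at 2.05 m → arm 2.05 m, τ = 359.7 × 2.05 = 737.4 N·m clockwise.
Load: 18.2 × 9.8 = 178.4 N down at 0.33 m → arm 3.77 m, τ = 178.4 × 3.77 = 672.6 N·m clockwise.
Sandbag: 5.9 × 9.8 = 57.82 N down at 2.03 m → arm 2.07 m, τ = 57.82 × 2.07 = 119.7 N·m clockwise.
Sign: 7.67 × 9.8 = 75.17 N down at 0.67 m → arm 3.43 m, τ = 75.17 × 3.43 = 257.8 N·m clockwise.
Net moment of the loads = 1788 N·m clockwise.
The upward force F acts at a point 0.86 m from the right end, arm 3.24 m, giving F × 3.24 counterclockwise.
For rotational equilibrium, F × 3.24 = 1788, so F = 1788 / 3.24 = 552 N.

F ≈ 552 N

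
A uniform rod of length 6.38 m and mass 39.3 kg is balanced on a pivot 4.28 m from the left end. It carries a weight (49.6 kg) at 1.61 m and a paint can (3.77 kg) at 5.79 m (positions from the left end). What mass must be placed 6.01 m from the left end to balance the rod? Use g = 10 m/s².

m ≈ 98 kg

About the pivot (at 4.28 m from the left end):
Beam weight: 39.3 × 10 = 393 N down at 3.19 m → arm 1.09 m, τ = 393 × 1.09 = 428.4 N·m counterclockwise.
Weight: 49.6 × 10 = 496 N down at 1.61 m → arm 2.67 m, τ = 496 × 2.67 = 1324 N·m counterclockwise.
Paint can: 3.77 × 10 = 37.7 N down at 5.79 m → arm 1.51 m, τ = 37.7 × 1.51 = 56.93 N·m clockwise.
Net moment of known loads = 1695 N·m counterclockwise.
An unknown mass m at 6.01 m has arm 1.73 m; its moment is m·g·1.73 clockwise.
Setting net torque to zero: m × 10 × 1.73 = 1695 → m = 1695 / (10 × 1.73) = 98 kg.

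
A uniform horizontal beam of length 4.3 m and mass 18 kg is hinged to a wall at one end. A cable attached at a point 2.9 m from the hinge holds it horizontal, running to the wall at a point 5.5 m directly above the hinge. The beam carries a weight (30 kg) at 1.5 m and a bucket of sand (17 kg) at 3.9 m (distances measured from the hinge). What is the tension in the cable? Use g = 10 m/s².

Sum moments about the hinge (the unknown hinge reaction has zero arm there).
Beam weight: 18 × 10 = 180 N down at 2.15 m → arm 2.15 m, τ = 180 × 2.15 = 387 N·m clockwise.
Weight: 30 × 10 = 300 N down at 1.5 m → arm 1.5 m, τ = 300 × 1.5 = 450 N·m clockwise.
Bucket of sand: 17 × 10 = 170 N down at 3.9 m → arm 3.9 m, τ = 170 × 3.9 = 663 N·m clockwise.
Total clockwise load moment = 1500 N·m.
The cable tension T acts at 2.9 m; only its component perpendicular to the beam, T sinθ, produces torque. sinθ = h/√(h²+d²) = 5.5/√(5.5²+2.9²) = 0.8846.
Balancing moments: T × 2.9 × 0.8846 = 1500, giving T = 1500 / 2.565 = 585 N.

T ≈ 585 N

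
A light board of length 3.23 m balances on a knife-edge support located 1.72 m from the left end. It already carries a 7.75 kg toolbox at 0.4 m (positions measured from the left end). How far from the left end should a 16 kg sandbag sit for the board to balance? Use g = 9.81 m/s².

Sum moments about the knife-edge support (at 1.72 m from the left end) (the support reaction has zero arm there).
Toolbox: 7.75 × 9.81 = 76.03 N down at 0.4 m → arm 1.32 m, τ = 76.03 × 1.32 = 100.4 N·m counterclockwise.
Net moment of existing loads = 100.4 N·m counterclockwise.
The sandbag weighs 16 × 9.81 = 157 N and must supply an equal clockwise moment, so its lever arm about the knife-edge support is 100.4 / 157 = 0.639 m.
That puts it at 1.72 + 0.639 = 2.36 m from the left end.

x ≈ 2.36 m from the left end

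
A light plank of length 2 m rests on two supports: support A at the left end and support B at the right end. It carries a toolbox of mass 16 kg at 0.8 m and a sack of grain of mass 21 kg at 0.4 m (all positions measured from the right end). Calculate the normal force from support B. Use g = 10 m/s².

Taking torques about support A:
Toolbox: 16 × 10 = 160 N down at 0.8 m → arm 1.2 m, τ = 160 × 1.2 = 192 N·m clockwise.
Sack of grain: 21 × 10 = 210 N down at 0.4 m → arm 1.6 m, τ = 210 × 1.6 = 336 N·m clockwise.
Net load moment about support A = 528 N·m clockwise.
Reaction R at support B is upward at 0 m, arm 2 m → moment R × 2 counterclockwise.
For rotational equilibrium, R × 2 = 528, so R = 264 N.

R_B ≈ 264 N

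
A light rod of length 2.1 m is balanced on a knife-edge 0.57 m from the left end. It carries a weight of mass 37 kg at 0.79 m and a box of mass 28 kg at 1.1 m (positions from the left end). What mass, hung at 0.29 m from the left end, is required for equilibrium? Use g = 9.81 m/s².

Sum moments about the knife-edge (at 0.57 m from the left end) (the support reaction has zero arm there).
Weight: 37 × 9.81 = 363 N down at 0.79 m → arm 0.22 m, τ = 363 × 0.22 = 79.86 N·m clockwise.
Box: 28 × 9.81 = 274.7 N down at 1.1 m → arm 0.53 m, τ = 274.7 × 0.53 = 145.6 N·m clockwise.
Net moment of known loads = 225.5 N·m clockwise.
An unknown mass m at 0.29 m has arm 0.28 m; its moment is m·g·0.28 counterclockwise.
Balancing moments: m × 9.81 × 0.28 = 225.5, giving m = 225.5 / (9.81 × 0.28) = 82.1 kg.

m ≈ 82.1 kg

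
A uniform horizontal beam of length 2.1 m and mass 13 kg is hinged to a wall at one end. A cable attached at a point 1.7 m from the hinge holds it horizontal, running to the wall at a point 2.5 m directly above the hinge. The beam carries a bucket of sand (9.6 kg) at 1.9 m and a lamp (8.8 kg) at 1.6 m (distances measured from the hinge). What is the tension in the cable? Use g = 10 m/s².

T ≈ 327 N

Take moments about the hinge.
Beam weight: 13 × 10 = 130 N down at 1.05 m → arm 1.05 m, τ = 130 × 1.05 = 136.5 N·m clockwise.
Bucket of sand: 9.6 × 10 = 96 N down at 1.9 m → arm 1.9 m, τ = 96 × 1.9 = 182.4 N·m clockwise.
Lamp: 8.8 × 10 = 88 N down at 1.6 m → arm 1.6 m, τ = 88 × 1.6 = 140.8 N·m clockwise.
Total clockwise load moment = 459.7 N·m.
The cable tension T acts at 1.7 m; only its component perpendicular to the beam, T sinθ, produces torque. sinθ = h/√(h²+d²) = 2.5/√(2.5²+1.7²) = 0.8269.
For rotational equilibrium, T × 1.7 × 0.8269 = 459.7, so T = 459.7 / 1.406 = 327 N.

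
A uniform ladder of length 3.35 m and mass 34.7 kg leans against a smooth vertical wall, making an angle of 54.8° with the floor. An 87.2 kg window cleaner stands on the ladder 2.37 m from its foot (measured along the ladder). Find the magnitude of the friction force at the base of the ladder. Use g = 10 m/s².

f ≈ 558 N

Choose the foot of the ladder as the axis so the floor normal and friction both act there and drop out.
Ladder weight 34.7×10 = 347 N acts at 1.675 m along the ladder; its horizontal arm is 1.675·cos54.8° = 0.9655 m → τ = 335 N·m clockwise.
Window cleaner: 87.2×10 = 872 N at 2.37 m → arm 1.366 m → τ = 1191 N·m clockwise.
Wall normal N acts horizontally at the top; its moment arm is the height L sinθ = 3.35·sin54.8° = 2.737 m, counterclockwise.
Setting net torque to zero: N × 2.737 = 1526 → N = 558 N.
ΣFx = 0: friction at the foot balances the wall's push, so f = N_wall = 558 N.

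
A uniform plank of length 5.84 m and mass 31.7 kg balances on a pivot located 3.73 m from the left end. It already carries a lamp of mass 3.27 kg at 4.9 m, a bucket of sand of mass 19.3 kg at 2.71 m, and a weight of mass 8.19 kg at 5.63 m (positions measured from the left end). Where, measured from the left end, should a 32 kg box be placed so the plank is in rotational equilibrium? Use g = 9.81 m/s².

x ≈ 4.54 m from the left end

Choose the pivot (at 3.73 m from the left end) as the axis so the support reaction has zero arm there.
Beam weight: 31.7 × 9.81 = 311 N down at 2.92 m → arm 0.81 m, τ = 311 × 0.81 = 251.9 N·m counterclockwise.
Lamp: 3.27 × 9.81 = 32.08 N down at 4.9 m → arm 1.17 m, τ = 32.08 × 1.17 = 37.53 N·m clockwise.
Bucket of sand: 19.3 × 9.81 = 189.3 N down at 2.71 m → arm 1.02 m, τ = 189.3 × 1.02 = 193.1 N·m counterclockwise.
Weight: 8.19 × 9.81 = 80.34 N down at 5.63 m → arm 1.9 m, τ = 80.34 × 1.9 = 152.6 N·m clockwise.
Net moment of existing loads = 254.9 N·m counterclockwise.
The box weighs 32 × 9.81 = 313.9 N and must supply an equal clockwise moment, so its lever arm about the pivot is 254.9 / 313.9 = 0.812 m.
That puts it at 3.73 + 0.812 = 4.54 m from the left end.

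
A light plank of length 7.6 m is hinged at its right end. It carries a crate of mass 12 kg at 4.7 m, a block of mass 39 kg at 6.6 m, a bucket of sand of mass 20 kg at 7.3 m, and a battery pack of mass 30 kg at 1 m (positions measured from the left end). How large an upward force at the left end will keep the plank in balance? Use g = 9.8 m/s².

F ≈ 358 N

Sum moments about the right end (the unknown pivot reaction has zero arm there).
Crate: 12 × 9.8 = 117.6 N down at 4.7 m → arm 2.9 m, τ = 117.6 × 2.9 = 341 N·m counterclockwise.
Block: 39 × 9.8 = 382.2 N down at 6.6 m → arm 1 m, τ = 382.2 × 1 = 382.2 N·m counterclockwise.
Bucket of sand: 20 × 9.8 = 196 N down at 7.3 m → arm 0.3 m, τ = 196 × 0.3 = 58.8 N·m counterclockwise.
Battery pack: 30 × 9.8 = 294 N down at 1 m → arm 6.6 m, τ = 294 × 6.6 = 1940 N·m counterclockwise.
Net moment of the loads = 2722 N·m counterclockwise.
The upward force F acts at the left end, arm 7.6 m, giving F × 7.6 clockwise.
Στ = 0 ⇒ F × 7.6 = 2722 ⇒ F = 2722 / 7.6 = 358 N.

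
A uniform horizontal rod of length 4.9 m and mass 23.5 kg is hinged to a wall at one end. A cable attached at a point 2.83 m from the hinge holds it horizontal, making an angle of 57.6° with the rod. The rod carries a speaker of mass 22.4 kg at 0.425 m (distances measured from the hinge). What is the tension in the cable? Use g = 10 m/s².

About the hinge:
Beam weight: 23.5 × 10 = 235 N down at 2.45 m → arm 2.45 m, τ = 235 × 2.45 = 575.8 N·m clockwise.
Speaker: 22.4 × 10 = 224 N down at 0.425 m → arm 0.425 m, τ = 224 × 0.425 = 95.2 N·m clockwise.
Total clockwise load moment = 671 N·m.
The cable tension T acts at 2.83 m; only its component perpendicular to the rod, T sinθ, produces torque. sin 57.6° = 0.8443.
Setting net torque to zero: T × 2.83 × 0.8443 = 671 → T = 671 / 2.389 = 281 N.

T ≈ 281 N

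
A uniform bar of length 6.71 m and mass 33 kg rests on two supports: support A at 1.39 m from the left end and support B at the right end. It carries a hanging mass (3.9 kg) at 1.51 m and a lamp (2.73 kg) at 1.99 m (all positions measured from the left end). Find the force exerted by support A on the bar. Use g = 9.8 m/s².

Choose support B as the axis so its reaction then has zero moment arm.
Beam weight: 33 × 9.8 = 323.4 N down at 3.355 m → arm 3.355 m, τ = 323.4 × 3.355 = 1085 N·m counterclockwise.
Hanging mass: 3.9 × 9.8 = 38.22 N down at 1.51 m → arm 5.2 m, τ = 38.22 × 5.2 = 198.7 N·m counterclockwise.
Lamp: 2.73 × 9.8 = 26.75 N down at 1.99 m → arm 4.72 m, τ = 26.75 × 4.72 = 126.3 N·m counterclockwise.
Net load moment about support B = 1410 N·m counterclockwise.
Reaction R at support A is upward at 1.39 m, arm 5.32 m → moment R × 5.32 clockwise.
Setting net torque to zero: R × 5.32 = 1410 → R = 265 N.

R_A ≈ 265 N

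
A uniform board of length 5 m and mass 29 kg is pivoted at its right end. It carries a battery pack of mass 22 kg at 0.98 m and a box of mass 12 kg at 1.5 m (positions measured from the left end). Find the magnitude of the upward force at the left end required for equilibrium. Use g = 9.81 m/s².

F ≈ 398 N

About the right end:
Beam weight: 29 × 9.81 = 284.5 N down at 2.5 m → arm 2.5 m, τ = 284.5 × 2.5 = 711.2 N·m counterclockwise.
Battery pack: 22 × 9.81 = 215.8 N down at 0.98 m → arm 4.02 m, τ = 215.8 × 4.02 = 867.5 N·m counterclockwise.
Box: 12 × 9.81 = 117.7 N down at 1.5 m → arm 3.5 m, τ = 117.7 × 3.5 = 411.9 N·m counterclockwise.
Net moment of the loads = 1991 N·m counterclockwise.
The upward force F acts at the left end, arm 5 m, giving F × 5 clockwise.
Στ = 0 ⇒ F × 5 = 1991 ⇒ F = 1991 / 5 = 398 N.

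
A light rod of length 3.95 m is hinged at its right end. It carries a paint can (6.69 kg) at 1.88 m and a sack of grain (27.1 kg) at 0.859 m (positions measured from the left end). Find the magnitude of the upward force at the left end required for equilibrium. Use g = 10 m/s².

F ≈ 247 N

Choose the right end as the axis so the unknown pivot reaction has zero arm there.
Paint can: 6.69 × 10 = 66.9 N down at 1.88 m → arm 2.07 m, τ = 66.9 × 2.07 = 138.5 N·m counterclockwise.
Sack of grain: 27.1 × 10 = 271 N down at 0.859 m → arm 3.091 m, τ = 271 × 3.091 = 837.7 N·m counterclockwise.
Net moment of the loads = 976.2 N·m counterclockwise.
The upward force F acts at the left end, arm 3.95 m, giving F × 3.95 clockwise.
Setting net torque to zero: F × 3.95 = 976.2 → F = 976.2 / 3.95 = 247 N.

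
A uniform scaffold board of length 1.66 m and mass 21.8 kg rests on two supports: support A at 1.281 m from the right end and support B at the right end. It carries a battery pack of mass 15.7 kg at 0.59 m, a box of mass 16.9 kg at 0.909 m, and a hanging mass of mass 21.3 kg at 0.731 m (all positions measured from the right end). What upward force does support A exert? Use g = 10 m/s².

Sum moments about support B (its reaction then has zero moment arm).
Beam weight: 21.8 × 10 = 218 N down at 0.83 m → arm 0.83 m, τ = 218 × 0.83 = 180.9 N·m counterclockwise.
Battery pack: 15.7 × 10 = 157 N down at 0.59 m → arm 0.59 m, τ = 157 × 0.59 = 92.63 N·m counterclockwise.
Box: 16.9 × 10 = 169 N down at 0.909 m → arm 0.909 m, τ = 169 × 0.909 = 153.6 N·m counterclockwise.
Hanging mass: 21.3 × 10 = 213 N down at 0.731 m → arm 0.731 m, τ = 213 × 0.731 = 155.7 N·m counterclockwise.
Net load moment about support B = 582.8 N·m counterclockwise.
Reaction R at support A is upward at 1.281 m, arm 1.281 m → moment R × 1.281 clockwise.
Στ = 0 ⇒ R × 1.281 = 582.8 ⇒ R = 455 N.

R_A ≈ 455 N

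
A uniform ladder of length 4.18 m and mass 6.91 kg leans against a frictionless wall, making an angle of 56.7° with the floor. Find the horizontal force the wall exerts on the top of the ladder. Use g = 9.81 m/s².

N_wall ≈ 22.3 N

Sum moments about the foot of the ladder (the floor normal and friction both act there and drop out).
Ladder weight 6.91×9.81 = 67.79 N acts at 2.09 m along the ladder; its horizontal arm is 2.09·cos56.7° = 1.147 m → τ = 77.76 N·m clockwise.
Wall normal N acts horizontally at the top; its moment arm is the height L sinθ = 4.18·sin56.7° = 3.494 m, counterclockwise.
Στ = 0 ⇒ N × 3.494 = 77.76 ⇒ N = 22.3 N.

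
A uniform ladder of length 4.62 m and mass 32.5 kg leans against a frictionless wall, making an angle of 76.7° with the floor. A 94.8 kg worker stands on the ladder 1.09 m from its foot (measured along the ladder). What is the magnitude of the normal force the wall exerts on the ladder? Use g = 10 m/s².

Taking torques about the foot of the ladder:
Ladder weight 32.5×10 = 325 N acts at 2.31 m along the ladder; its horizontal arm is 2.31·cos76.7° = 0.5314 m → τ = 172.7 N·m clockwise.
Worker: 94.8×10 = 948 N at 1.09 m → arm 0.2508 m → τ = 237.8 N·m clockwise.
Wall normal N acts horizontally at the top; its moment arm is the height L sinθ = 4.62·sin76.7° = 4.496 m, counterclockwise.
Στ = 0 ⇒ N × 4.496 = 410.5 ⇒ N = 91.3 N.

N_wall ≈ 91.3 N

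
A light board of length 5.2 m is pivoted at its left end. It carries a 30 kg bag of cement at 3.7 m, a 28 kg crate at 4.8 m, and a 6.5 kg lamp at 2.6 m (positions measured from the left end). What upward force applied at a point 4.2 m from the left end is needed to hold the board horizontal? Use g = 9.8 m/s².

F ≈ 612 N

About the left end:
Bag of cement: 30 × 9.8 = 294 N down at 3.7 m → arm 3.7 m, τ = 294 × 3.7 = 1088 N·m clockwise.
Crate: 28 × 9.8 = 274.4 N down at 4.8 m → arm 4.8 m, τ = 274.4 × 4.8 = 1317 N·m clockwise.
Lamp: 6.5 × 9.8 = 63.7 N down at 2.6 m → arm 2.6 m, τ = 63.7 × 2.6 = 165.6 N·m clockwise.
Net moment of the loads = 2571 N·m clockwise.
The upward force F acts at a point 4.2 m from the left end, arm 4.2 m, giving F × 4.2 counterclockwise.
Balancing moments: F × 4.2 = 2571, giving F = 2571 / 4.2 = 612 N.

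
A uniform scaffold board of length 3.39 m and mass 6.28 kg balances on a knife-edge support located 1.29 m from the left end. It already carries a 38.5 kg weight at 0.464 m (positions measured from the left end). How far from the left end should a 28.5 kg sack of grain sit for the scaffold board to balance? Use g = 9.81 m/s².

x ≈ 2.32 m from the left end

Take moments about the knife-edge support (at 1.29 m from the left end).
Beam weight: 6.28 × 9.81 = 61.61 N down at 1.695 m → arm 0.405 m, τ = 61.61 × 0.405 = 24.95 N·m clockwise.
Weight: 38.5 × 9.81 = 377.7 N down at 0.464 m → arm 0.826 m, τ = 377.7 × 0.826 = 312 N·m counterclockwise.
Net moment of existing loads = 287.1 N·m counterclockwise.
The sack of grain weighs 28.5 × 9.81 = 279.6 N and must supply an equal clockwise moment, so its lever arm about the knife-edge support is 287.1 / 279.6 = 1.03 m.
That puts it at 1.29 + 1.03 = 2.32 m from the left end.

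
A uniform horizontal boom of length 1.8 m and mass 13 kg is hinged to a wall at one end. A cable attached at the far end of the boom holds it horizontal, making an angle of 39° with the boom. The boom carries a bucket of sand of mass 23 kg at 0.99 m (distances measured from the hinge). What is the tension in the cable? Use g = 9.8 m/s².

T ≈ 298 N

Take moments about the hinge.
Beam weight: 13 × 9.8 = 127.4 N down at 0.9 m → arm 0.9 m, τ = 127.4 × 0.9 = 114.7 N·m clockwise.
Bucket of sand: 23 × 9.8 = 225.4 N down at 0.99 m → arm 0.99 m, τ = 225.4 × 0.99 = 223.1 N·m clockwise.
Total clockwise load moment = 337.8 N·m.
The cable tension T acts at 1.8 m; only its component perpendicular to the boom, T sinθ, produces torque. sin 39° = 0.6293.
Balancing moments: T × 1.8 × 0.6293 = 337.8, giving T = 337.8 / 1.133 = 298 N.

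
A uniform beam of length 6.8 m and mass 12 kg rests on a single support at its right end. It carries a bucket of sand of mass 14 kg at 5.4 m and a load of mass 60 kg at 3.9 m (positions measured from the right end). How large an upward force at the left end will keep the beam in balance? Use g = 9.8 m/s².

Taking torques about the right end:
Beam weight: 12 × 9.8 = 117.6 N down at 3.4 m → arm 3.4 m, τ = 117.6 × 3.4 = 399.8 N·m counterclockwise.
Bucket of sand: 14 × 9.8 = 137.2 N down at 5.4 m → arm 5.4 m, τ = 137.2 × 5.4 = 740.9 N·m counterclockwise.
Load: 60 × 9.8 = 588 N down at 3.9 m → arm 3.9 m, τ = 588 × 3.9 = 2293 N·m counterclockwise.
Net moment of the loads = 3434 N·m counterclockwise.
The upward force F acts at the left end, arm 6.8 m, giving F × 6.8 clockwise.
Στ = 0 ⇒ F × 6.8 = 3434 ⇒ F = 3434 / 6.8 = 505 N.

F ≈ 505 N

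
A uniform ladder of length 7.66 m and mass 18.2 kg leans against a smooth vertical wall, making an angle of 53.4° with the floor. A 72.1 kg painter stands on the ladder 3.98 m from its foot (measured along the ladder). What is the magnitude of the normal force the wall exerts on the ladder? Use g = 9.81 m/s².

N_wall ≈ 339 N

About the foot of the ladder:
Ladder weight 18.2×9.81 = 178.5 N acts at 3.83 m along the ladder; its horizontal arm is 3.83·cos53.4° = 2.284 m → τ = 407.7 N·m clockwise.
Painter: 72.1×9.81 = 707.3 N at 3.98 m → arm 2.373 m → τ = 1678 N·m clockwise.
Wall normal N acts horizontally at the top; its moment arm is the height L sinθ = 7.66·sin53.4° = 6.15 m, counterclockwise.
Στ = 0 ⇒ N × 6.15 = 2086 ⇒ N = 339 N.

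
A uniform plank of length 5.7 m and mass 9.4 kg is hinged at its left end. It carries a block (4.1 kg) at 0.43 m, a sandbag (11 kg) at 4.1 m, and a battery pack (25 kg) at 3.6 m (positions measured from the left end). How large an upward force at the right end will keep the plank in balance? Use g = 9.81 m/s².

Taking torques about the left end:
Beam weight: 9.4 × 9.81 = 92.21 N down at 2.85 m → arm 2.85 m, τ = 92.21 × 2.85 = 262.8 N·m clockwise.
Block: 4.1 × 9.81 = 40.22 N down at 0.43 m → arm 0.43 m, τ = 40.22 × 0.43 = 17.29 N·m clockwise.
Sandbag: 11 × 9.81 = 107.9 N down at 4.1 m → arm 4.1 m, τ = 107.9 × 4.1 = 442.4 N·m clockwise.
Battery pack: 25 × 9.81 = 245.2 N down at 3.6 m → arm 3.6 m, τ = 245.2 × 3.6 = 882.7 N·m clockwise.
Net moment of the loads = 1605 N·m clockwise.
The upward force F acts at the right end, arm 5.7 m, giving F × 5.7 counterclockwise.
For rotational equilibrium, F × 5.7 = 1605, so F = 1605 / 5.7 = 282 N.

F ≈ 282 N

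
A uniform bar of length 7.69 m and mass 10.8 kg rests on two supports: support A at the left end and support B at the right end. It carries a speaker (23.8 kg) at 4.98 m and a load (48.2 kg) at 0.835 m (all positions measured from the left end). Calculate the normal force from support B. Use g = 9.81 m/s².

Take moments about support A.
Beam weight: 10.8 × 9.81 = 105.9 N down at 3.845 m → arm 3.845 m, τ = 105.9 × 3.845 = 407.2 N·m clockwise.
Speaker: 23.8 × 9.81 = 233.5 N down at 4.98 m → arm 4.98 m, τ = 233.5 × 4.98 = 1163 N·m clockwise.
Load: 48.2 × 9.81 = 472.8 N down at 0.835 m → arm 0.835 m, τ = 472.8 × 0.835 = 394.8 N·m clockwise.
Net load moment about support A = 1965 N·m clockwise.
Reaction R at support B is upward at 7.69 m, arm 7.69 m → moment R × 7.69 counterclockwise.
Setting net torque to zero: R × 7.69 = 1965 → R = 256 N.

R_B ≈ 256 N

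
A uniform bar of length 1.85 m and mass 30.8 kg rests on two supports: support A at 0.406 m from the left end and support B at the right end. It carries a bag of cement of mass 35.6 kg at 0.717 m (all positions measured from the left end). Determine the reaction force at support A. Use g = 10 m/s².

Sum moments about support B (its reaction then has zero moment arm).
Beam weight: 30.8 × 10 = 308 N down at 0.925 m → arm 0.925 m, τ = 308 × 0.925 = 284.9 N·m counterclockwise.
Bag of cement: 35.6 × 10 = 356 N down at 0.717 m → arm 1.133 m, τ = 356 × 1.133 = 403.3 N·m counterclockwise.
Net load moment about support B = 688.2 N·m counterclockwise.
Reaction R at support A is upward at 0.406 m, arm 1.444 m → moment R × 1.444 clockwise.
Balancing moments: R × 1.444 = 688.2, giving R = 477 N.

R_A ≈ 477 N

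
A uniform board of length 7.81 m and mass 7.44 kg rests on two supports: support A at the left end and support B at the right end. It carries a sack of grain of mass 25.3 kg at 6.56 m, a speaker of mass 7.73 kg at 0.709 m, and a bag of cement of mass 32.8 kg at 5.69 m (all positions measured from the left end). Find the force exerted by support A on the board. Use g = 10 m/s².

Sum moments about support B (its reaction then has zero moment arm).
Beam weight: 7.44 × 10 = 74.4 N down at 3.905 m → arm 3.905 m, τ = 74.4 × 3.905 = 290.5 N·m counterclockwise.
Sack of grain: 25.3 × 10 = 253 N down at 6.56 m → arm 1.25 m, τ = 253 × 1.25 = 316.2 N·m counterclockwise.
Speaker: 7.73 × 10 = 77.3 N down at 0.709 m → arm 7.101 m, τ = 77.3 × 7.101 = 548.9 N·m counterclockwise.
Bag of cement: 32.8 × 10 = 328 N down at 5.69 m → arm 2.12 m, τ = 328 × 2.12 = 695.4 N·m counterclockwise.
Net load moment about support B = 1851 N·m counterclockwise.
Reaction R at support A is upward at 0 m, arm 7.81 m → moment R × 7.81 clockwise.
Balancing moments: R × 7.81 = 1851, giving R = 237 N.

R_A ≈ 237 N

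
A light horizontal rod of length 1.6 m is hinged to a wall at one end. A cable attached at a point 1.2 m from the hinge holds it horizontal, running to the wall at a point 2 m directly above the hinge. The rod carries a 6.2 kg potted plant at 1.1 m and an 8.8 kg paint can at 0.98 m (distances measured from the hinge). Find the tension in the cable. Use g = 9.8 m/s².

Taking torques about the hinge:
Potted plant: 6.2 × 9.8 = 60.76 N down at 1.1 m → arm 1.1 m, τ = 60.76 × 1.1 = 66.84 N·m clockwise.
Paint can: 8.8 × 9.8 = 86.24 N down at 0.98 m → arm 0.98 m, τ = 86.24 × 0.98 = 84.52 N·m clockwise.
Total clockwise load moment = 151.4 N·m.
The cable tension T acts at 1.2 m; only its component perpendicular to the rod, T sinθ, produces torque. sinθ = h/√(h²+d²) = 2/√(2²+1.2²) = 0.8575.
Setting net torque to zero: T × 1.2 × 0.8575 = 151.4 → T = 151.4 / 1.029 = 147 N.

T ≈ 147 N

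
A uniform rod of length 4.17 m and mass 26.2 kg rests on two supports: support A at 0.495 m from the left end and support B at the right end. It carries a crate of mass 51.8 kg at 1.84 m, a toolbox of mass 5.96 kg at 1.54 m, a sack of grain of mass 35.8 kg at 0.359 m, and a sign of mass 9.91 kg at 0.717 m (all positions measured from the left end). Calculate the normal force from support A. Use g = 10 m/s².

Sum moments about support B (its reaction then has zero moment arm).
Beam weight: 26.2 × 10 = 262 N down at 2.085 m → arm 2.085 m, τ = 262 × 2.085 = 546.3 N·m counterclockwise.
Crate: 51.8 × 10 = 518 N down at 1.84 m → arm 2.33 m, τ = 518 × 2.33 = 1207 N·m counterclockwise.
Toolbox: 5.96 × 10 = 59.6 N down at 1.54 m → arm 2.63 m, τ = 59.6 × 2.63 = 156.7 N·m counterclockwise.
Sack of grain: 35.8 × 10 = 358 N down at 0.359 m → arm 3.811 m, τ = 358 × 3.811 = 1364 N·m counterclockwise.
Sign: 9.91 × 10 = 99.1 N down at 0.717 m → arm 3.453 m, τ = 99.1 × 3.453 = 342.2 N·m counterclockwise.
Net load moment about support B = 3616 N·m counterclockwise.
Reaction R at support A is upward at 0.495 m, arm 3.675 m → moment R × 3.675 clockwise.
Στ = 0 ⇒ R × 3.675 = 3616 ⇒ R = 984 N.

R_A ≈ 984 N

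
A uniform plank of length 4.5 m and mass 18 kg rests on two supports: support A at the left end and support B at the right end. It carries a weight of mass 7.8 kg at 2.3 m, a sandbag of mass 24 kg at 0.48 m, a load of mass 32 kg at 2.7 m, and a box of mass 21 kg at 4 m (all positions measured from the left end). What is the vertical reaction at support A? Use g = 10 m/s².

About support B:
Beam weight: 18 × 10 = 180 N down at 2.25 m → arm 2.25 m, τ = 180 × 2.25 = 405 N·m counterclockwise.
Weight: 7.8 × 10 = 78 N down at 2.3 m → arm 2.2 m, τ = 78 × 2.2 = 171.6 N·m counterclockwise.
Sandbag: 24 × 10 = 240 N down at 0.48 m → arm 4.02 m, τ = 240 × 4.02 = 964.8 N·m counterclockwise.
Load: 32 × 10 = 320 N down at 2.7 m → arm 1.8 m, τ = 320 × 1.8 = 576 N·m counterclockwise.
Box: 21 × 10 = 210 N down at 4 m → arm 0.5 m, τ = 210 × 0.5 = 105 N·m counterclockwise.
Net load moment about support B = 2222 N·m counterclockwise.
Reaction R at support A is upward at 0 m, arm 4.5 m → moment R × 4.5 clockwise.
Balancing moments: R × 4.5 = 2222, giving R = 494 N.

R_A ≈ 494 N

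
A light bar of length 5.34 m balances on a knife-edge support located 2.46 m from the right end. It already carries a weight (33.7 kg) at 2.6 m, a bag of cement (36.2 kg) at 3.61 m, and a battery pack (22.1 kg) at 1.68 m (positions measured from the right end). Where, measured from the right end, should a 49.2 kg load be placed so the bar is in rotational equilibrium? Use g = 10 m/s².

x ≈ 1.87 m from the right end

Taking torques about the knife-edge support (at 2.46 m from the right end):
Weight: 33.7 × 10 = 337 N down at 2.6 m → arm 0.14 m, τ = 337 × 0.14 = 47.18 N·m counterclockwise.
Bag of cement: 36.2 × 10 = 362 N down at 3.61 m → arm 1.15 m, τ = 362 × 1.15 = 416.3 N·m counterclockwise.
Battery pack: 22.1 × 10 = 221 N down at 1.68 m → arm 0.78 m, τ = 221 × 0.78 = 172.4 N·m clockwise.
Net moment of existing loads = 291.1 N·m counterclockwise.
The load weighs 49.2 × 10 = 492 N and must supply an equal clockwise moment, so its lever arm about the knife-edge support is 291.1 / 492 = 0.592 m.
That puts it at 2.46 − 0.592 = 1.87 m from the right end.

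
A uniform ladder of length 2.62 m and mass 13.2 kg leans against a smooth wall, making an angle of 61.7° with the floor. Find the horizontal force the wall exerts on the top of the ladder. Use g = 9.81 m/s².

Taking torques about the foot of the ladder:
Ladder weight 13.2×9.81 = 129.5 N acts at 1.31 m along the ladder; its horizontal arm is 1.31·cos61.7° = 0.6211 m → τ = 80.43 N·m clockwise.
Wall normal N acts horizontally at the top; its moment arm is the height L sinθ = 2.62·sin61.7° = 2.307 m, counterclockwise.
For rotational equilibrium, N × 2.307 = 80.43, so N = 34.9 N.

N_wall ≈ 34.9 N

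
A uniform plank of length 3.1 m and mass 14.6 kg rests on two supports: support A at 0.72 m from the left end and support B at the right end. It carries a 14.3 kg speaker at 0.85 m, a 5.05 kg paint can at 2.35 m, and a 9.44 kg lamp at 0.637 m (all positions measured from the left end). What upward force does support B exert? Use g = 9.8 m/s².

R_B ≈ 88.2 N

Taking torques about support A:
Beam weight: 14.6 × 9.8 = 143.1 N down at 1.55 m → arm 0.83 m, τ = 143.1 × 0.83 = 118.8 N·m clockwise.
Speaker: 14.3 × 9.8 = 140.1 N down at 0.85 m → arm 0.13 m, τ = 140.1 × 0.13 = 18.21 N·m clockwise.
Paint can: 5.05 × 9.8 = 49.49 N down at 2.35 m → arm 1.63 m, τ = 49.49 × 1.63 = 80.67 N·m clockwise.
Lamp: 9.44 × 9.8 = 92.51 N down at 0.637 m → arm 0.083 m, τ = 92.51 × 0.083 = 7.678 N·m counterclockwise.
Net load moment about support A = 210 N·m clockwise.
Reaction R at support B is upward at 3.1 m, arm 2.38 m → moment R × 2.38 counterclockwise.
Setting net torque to zero: R × 2.38 = 210 → R = 88.2 N.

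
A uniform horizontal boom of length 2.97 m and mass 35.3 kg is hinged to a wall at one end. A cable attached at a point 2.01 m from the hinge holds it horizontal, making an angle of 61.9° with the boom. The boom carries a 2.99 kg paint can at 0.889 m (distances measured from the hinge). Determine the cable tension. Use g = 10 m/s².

T ≈ 311 N

About the hinge:
Beam weight: 35.3 × 10 = 353 N down at 1.485 m → arm 1.485 m, τ = 353 × 1.485 = 524.2 N·m clockwise.
Paint can: 2.99 × 10 = 29.9 N down at 0.889 m → arm 0.889 m, τ = 29.9 × 0.889 = 26.58 N·m clockwise.
Total clockwise load moment = 550.8 N·m.
The cable tension T acts at 2.01 m; only its component perpendicular to the boom, T sinθ, produces torque. sin 61.9° = 0.8821.
For rotational equilibrium, T × 2.01 × 0.8821 = 550.8, so T = 550.8 / 1.773 = 311 N.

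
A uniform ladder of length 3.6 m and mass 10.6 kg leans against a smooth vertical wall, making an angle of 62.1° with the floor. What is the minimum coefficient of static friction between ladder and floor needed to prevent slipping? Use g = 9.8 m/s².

μ_min ≈ 0.265

Take moments about the foot of the ladder.
Ladder weight 10.6×9.8 = 103.9 N acts at 1.8 m along the ladder; its horizontal arm is 1.8·cos62.1° = 0.8423 m → τ = 87.51 N·m clockwise.
Wall normal N acts horizontally at the top; its moment arm is the height L sinθ = 3.6·sin62.1° = 3.182 m, counterclockwise.
Setting net torque to zero: N × 3.182 = 87.51 → N = 27.5 N.
ΣFx = 0 ⇒ f = N_wall = 27.5 N. ΣFy = 0 ⇒ N_floor = 103.9 N.
μ_min = f / N_floor = 27.5 / 103.9 = 0.265.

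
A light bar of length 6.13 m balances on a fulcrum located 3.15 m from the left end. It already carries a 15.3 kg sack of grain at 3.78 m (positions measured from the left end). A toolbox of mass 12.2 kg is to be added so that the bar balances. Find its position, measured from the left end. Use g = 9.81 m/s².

x ≈ 2.36 m from the left end

Taking torques about the fulcrum (at 3.15 m from the left end):
Sack of grain: 15.3 × 9.81 = 150.1 N down at 3.78 m → arm 0.63 m, τ = 150.1 × 0.63 = 94.56 N·m clockwise.
Net moment of existing loads = 94.56 N·m clockwise.
The toolbox weighs 12.2 × 9.81 = 119.7 N and must supply an equal counterclockwise moment, so its lever arm about the fulcrum is 94.56 / 119.7 = 0.79 m.
That puts it at 3.15 − 0.79 = 2.36 m from the left end.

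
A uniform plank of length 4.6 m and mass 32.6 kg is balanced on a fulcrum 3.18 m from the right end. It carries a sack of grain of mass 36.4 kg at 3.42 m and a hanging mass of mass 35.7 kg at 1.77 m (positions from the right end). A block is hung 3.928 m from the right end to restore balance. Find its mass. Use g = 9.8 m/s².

Take moments about the fulcrum (at 3.18 m from the right end).
Beam weight: 32.6 × 9.8 = 319.5 N down at 2.3 m → arm 0.88 m, τ = 319.5 × 0.88 = 281.2 N·m clockwise.
Sack of grain: 36.4 × 9.8 = 356.7 N down at 3.42 m → arm 0.24 m, τ = 356.7 × 0.24 = 85.61 N·m counterclockwise.
Hanging mass: 35.7 × 9.8 = 349.9 N down at 1.77 m → arm 1.41 m, τ = 349.9 × 1.41 = 493.4 N·m clockwise.
Net moment of known loads = 689 N·m clockwise.
An unknown mass m at 3.928 m has arm 0.748 m; its moment is m·g·0.748 counterclockwise.
For rotational equilibrium, m × 9.8 × 0.748 = 689, so m = 689 / (9.8 × 0.748) = 94 kg.

m ≈ 94 kg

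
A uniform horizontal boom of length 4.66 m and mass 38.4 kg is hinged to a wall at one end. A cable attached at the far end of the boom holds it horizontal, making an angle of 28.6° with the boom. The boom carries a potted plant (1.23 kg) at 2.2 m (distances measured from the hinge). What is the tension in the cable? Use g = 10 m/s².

T ≈ 413 N

Take moments about the hinge.
Beam weight: 38.4 × 10 = 384 N down at 2.33 m → arm 2.33 m, τ = 384 × 2.33 = 894.7 N·m clockwise.
Potted plant: 1.23 × 10 = 12.3 N down at 2.2 m → arm 2.2 m, τ = 12.3 × 2.2 = 27.06 N·m clockwise.
Total clockwise load moment = 921.8 N·m.
The cable tension T acts at 4.66 m; only its component perpendicular to the boom, T sinθ, produces torque. sin 28.6° = 0.4787.
Setting net torque to zero: T × 4.66 × 0.4787 = 921.8 → T = 921.8 / 2.231 = 413 N.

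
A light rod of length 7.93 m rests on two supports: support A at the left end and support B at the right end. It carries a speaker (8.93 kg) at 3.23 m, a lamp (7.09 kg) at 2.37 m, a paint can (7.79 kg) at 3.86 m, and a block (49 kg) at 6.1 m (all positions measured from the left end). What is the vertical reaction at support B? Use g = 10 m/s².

Sum moments about support A (its reaction then has zero moment arm).
Speaker: 8.93 × 10 = 89.3 N down at 3.23 m → arm 3.23 m, τ = 89.3 × 3.23 = 288.4 N·m clockwise.
Lamp: 7.09 × 10 = 70.9 N down at 2.37 m → arm 2.37 m, τ = 70.9 × 2.37 = 168 N·m clockwise.
Paint can: 7.79 × 10 = 77.9 N down at 3.86 m → arm 3.86 m, τ = 77.9 × 3.86 = 300.7 N·m clockwise.
Block: 49 × 10 = 490 N down at 6.1 m → arm 6.1 m, τ = 490 × 6.1 = 2989 N·m clockwise.
Net load moment about support A = 3746 N·m clockwise.
Reaction R at support B is upward at 7.93 m, arm 7.93 m → moment R × 7.93 counterclockwise.
Setting net torque to zero: R × 7.93 = 3746 → R = 472 N.

R_B ≈ 472 N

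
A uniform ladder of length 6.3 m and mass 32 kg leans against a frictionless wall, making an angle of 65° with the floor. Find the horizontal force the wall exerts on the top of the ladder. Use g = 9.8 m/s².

N_wall ≈ 73.1 N

Sum moments about the foot of the ladder (the floor normal and friction both act there and drop out).
Ladder weight 32×9.8 = 313.6 N acts at 3.15 m along the ladder; its horizontal arm is 3.15·cos65° = 1.331 m → τ = 417.4 N·m clockwise.
Wall normal N acts horizontally at the top; its moment arm is the height L sinθ = 6.3·sin65° = 5.71 m, counterclockwise.
Balancing moments: N × 5.71 = 417.4, giving N = 73.1 N.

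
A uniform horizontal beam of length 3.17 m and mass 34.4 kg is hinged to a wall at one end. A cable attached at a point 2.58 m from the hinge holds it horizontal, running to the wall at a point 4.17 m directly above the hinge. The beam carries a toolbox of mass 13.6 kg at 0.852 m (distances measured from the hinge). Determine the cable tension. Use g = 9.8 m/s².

Sum moments about the hinge (the unknown hinge reaction has zero arm there).
Beam weight: 34.4 × 9.8 = 337.1 N down at 1.585 m → arm 1.585 m, τ = 337.1 × 1.585 = 534.3 N·m clockwise.
Toolbox: 13.6 × 9.8 = 133.3 N down at 0.852 m → arm 0.852 m, τ = 133.3 × 0.852 = 113.6 N·m clockwise.
Total clockwise load moment = 647.9 N·m.
The cable tension T acts at 2.58 m; only its component perpendicular to the beam, T sinθ, produces torque. sinθ = h/√(h²+d²) = 4.17/√(4.17²+2.58²) = 0.8504.
Στ = 0 ⇒ T × 2.58 × 0.8504 = 647.9 ⇒ T = 647.9 / 2.194 = 295 N.

T ≈ 295 N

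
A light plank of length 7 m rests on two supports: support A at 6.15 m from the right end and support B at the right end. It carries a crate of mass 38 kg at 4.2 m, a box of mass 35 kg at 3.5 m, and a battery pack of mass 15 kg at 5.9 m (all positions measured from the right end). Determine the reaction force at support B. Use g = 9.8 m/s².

Choose support A as the axis so its reaction then has zero moment arm.
Crate: 38 × 9.8 = 372.4 N down at 4.2 m → arm 1.95 m, τ = 372.4 × 1.95 = 726.2 N·m clockwise.
Box: 35 × 9.8 = 343 N down at 3.5 m → arm 2.65 m, τ = 343 × 2.65 = 908.9 N·m clockwise.
Battery pack: 15 × 9.8 = 147 N down at 5.9 m → arm 0.25 m, τ = 147 × 0.25 = 36.75 N·m clockwise.
Net load moment about support A = 1672 N·m clockwise.
Reaction R at support B is upward at 0 m, arm 6.15 m → moment R × 6.15 counterclockwise.
For rotational equilibrium, R × 6.15 = 1672, so R = 272 N.

R_B ≈ 272 N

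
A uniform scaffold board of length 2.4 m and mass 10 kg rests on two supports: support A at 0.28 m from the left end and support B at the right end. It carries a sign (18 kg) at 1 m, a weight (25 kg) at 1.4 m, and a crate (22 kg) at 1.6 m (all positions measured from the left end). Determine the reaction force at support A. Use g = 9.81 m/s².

R_A ≈ 369 N

Taking torques about support B:
Beam weight: 10 × 9.81 = 98.1 N down at 1.2 m → arm 1.2 m, τ = 98.1 × 1.2 = 117.7 N·m counterclockwise.
Sign: 18 × 9.81 = 176.6 N down at 1 m → arm 1.4 m, τ = 176.6 × 1.4 = 247.2 N·m counterclockwise.
Weight: 25 × 9.81 = 245.2 N down at 1.4 m → arm 1 m, τ = 245.2 × 1 = 245.2 N·m counterclockwise.
Crate: 22 × 9.81 = 215.8 N down at 1.6 m → arm 0.8 m, τ = 215.8 × 0.8 = 172.6 N·m counterclockwise.
Net load moment about support B = 782.7 N·m counterclockwise.
Reaction R at support A is upward at 0.28 m, arm 2.12 m → moment R × 2.12 clockwise.
Balancing moments: R × 2.12 = 782.7, giving R = 369 N.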